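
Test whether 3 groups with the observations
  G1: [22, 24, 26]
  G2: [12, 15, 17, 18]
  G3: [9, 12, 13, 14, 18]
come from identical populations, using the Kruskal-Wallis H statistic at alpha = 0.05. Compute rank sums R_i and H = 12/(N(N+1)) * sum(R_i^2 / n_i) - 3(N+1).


Step 1: Combine all N = 12 observations and assign midranks.
sorted (value, group, rank): (9,G3,1), (12,G2,2.5), (12,G3,2.5), (13,G3,4), (14,G3,5), (15,G2,6), (17,G2,7), (18,G2,8.5), (18,G3,8.5), (22,G1,10), (24,G1,11), (26,G1,12)
Step 2: Sum ranks within each group.
R_1 = 33 (n_1 = 3)
R_2 = 24 (n_2 = 4)
R_3 = 21 (n_3 = 5)
Step 3: H = 12/(N(N+1)) * sum(R_i^2/n_i) - 3(N+1)
     = 12/(12*13) * (33^2/3 + 24^2/4 + 21^2/5) - 3*13
     = 0.076923 * 595.2 - 39
     = 6.784615.
Step 4: Ties present; correction factor C = 1 - 12/(12^3 - 12) = 0.993007. Corrected H = 6.784615 / 0.993007 = 6.832394.
Step 5: Under H0, H ~ chi^2(2); p-value = 0.032837.
Step 6: alpha = 0.05. reject H0.

H = 6.8324, df = 2, p = 0.032837, reject H0.


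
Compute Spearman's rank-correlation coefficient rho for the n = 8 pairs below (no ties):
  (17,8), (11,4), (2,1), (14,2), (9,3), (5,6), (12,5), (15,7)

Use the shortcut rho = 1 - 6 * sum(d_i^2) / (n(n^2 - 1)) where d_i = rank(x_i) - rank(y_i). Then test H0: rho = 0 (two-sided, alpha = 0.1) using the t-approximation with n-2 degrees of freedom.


Step 1: Rank x and y separately (midranks; no ties here).
rank(x): 17->8, 11->4, 2->1, 14->6, 9->3, 5->2, 12->5, 15->7
rank(y): 8->8, 4->4, 1->1, 2->2, 3->3, 6->6, 5->5, 7->7
Step 2: d_i = R_x(i) - R_y(i); compute d_i^2.
  (8-8)^2=0, (4-4)^2=0, (1-1)^2=0, (6-2)^2=16, (3-3)^2=0, (2-6)^2=16, (5-5)^2=0, (7-7)^2=0
sum(d^2) = 32.
Step 3: rho = 1 - 6*32 / (8*(8^2 - 1)) = 1 - 192/504 = 0.619048.
Step 4: Under H0, t = rho * sqrt((n-2)/(1-rho^2)) = 1.9308 ~ t(6).
Step 5: Two-sided p-value from the t-distribution with 6 df = 0.101733.
Step 6: alpha = 0.1. fail to reject H0.

rho = 0.6190, p = 0.101733, fail to reject H0 at alpha = 0.1.


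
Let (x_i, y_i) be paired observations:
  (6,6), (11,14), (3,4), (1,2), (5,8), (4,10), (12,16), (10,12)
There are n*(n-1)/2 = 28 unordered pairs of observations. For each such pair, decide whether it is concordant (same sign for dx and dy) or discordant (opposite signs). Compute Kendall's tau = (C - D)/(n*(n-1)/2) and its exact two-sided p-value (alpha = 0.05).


Step 1: Enumerate the 28 unordered pairs (i,j) with i<j and classify each by sign(x_j-x_i) * sign(y_j-y_i).
  (1,2):dx=+5,dy=+8->C; (1,3):dx=-3,dy=-2->C; (1,4):dx=-5,dy=-4->C; (1,5):dx=-1,dy=+2->D
  (1,6):dx=-2,dy=+4->D; (1,7):dx=+6,dy=+10->C; (1,8):dx=+4,dy=+6->C; (2,3):dx=-8,dy=-10->C
  (2,4):dx=-10,dy=-12->C; (2,5):dx=-6,dy=-6->C; (2,6):dx=-7,dy=-4->C; (2,7):dx=+1,dy=+2->C
  (2,8):dx=-1,dy=-2->C; (3,4):dx=-2,dy=-2->C; (3,5):dx=+2,dy=+4->C; (3,6):dx=+1,dy=+6->C
  (3,7):dx=+9,dy=+12->C; (3,8):dx=+7,dy=+8->C; (4,5):dx=+4,dy=+6->C; (4,6):dx=+3,dy=+8->C
  (4,7):dx=+11,dy=+14->C; (4,8):dx=+9,dy=+10->C; (5,6):dx=-1,dy=+2->D; (5,7):dx=+7,dy=+8->C
  (5,8):dx=+5,dy=+4->C; (6,7):dx=+8,dy=+6->C; (6,8):dx=+6,dy=+2->C; (7,8):dx=-2,dy=-4->C
Step 2: C = 25, D = 3, total pairs = 28.
Step 3: tau = (C - D)/(n(n-1)/2) = (25 - 3)/28 = 0.785714.
Step 4: Exact two-sided p-value (enumerate n! = 40320 permutations of y under H0): p = 0.005506.
Step 5: alpha = 0.05. reject H0.

tau_b = 0.7857 (C=25, D=3), p = 0.005506, reject H0.


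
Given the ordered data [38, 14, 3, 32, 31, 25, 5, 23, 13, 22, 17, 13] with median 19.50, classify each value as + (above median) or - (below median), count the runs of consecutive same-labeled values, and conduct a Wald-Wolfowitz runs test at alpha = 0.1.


Step 1: Compute median = 19.50; label A = above, B = below.
Labels in order: ABBAAABABABB  (n_A = 6, n_B = 6)
Step 2: Count runs R = 8.
Step 3: Under H0 (random ordering), E[R] = 2*n_A*n_B/(n_A+n_B) + 1 = 2*6*6/12 + 1 = 7.0000.
        Var[R] = 2*n_A*n_B*(2*n_A*n_B - n_A - n_B) / ((n_A+n_B)^2 * (n_A+n_B-1)) = 4320/1584 = 2.7273.
        SD[R] = 1.6514.
Step 4: Continuity-corrected z = (R - 0.5 - E[R]) / SD[R] = (8 - 0.5 - 7.0000) / 1.6514 = 0.3028.
Step 5: Two-sided p-value via normal approximation = 2*(1 - Phi(|z|)) = 0.762069.
Step 6: alpha = 0.1. fail to reject H0.

R = 8, z = 0.3028, p = 0.762069, fail to reject H0.


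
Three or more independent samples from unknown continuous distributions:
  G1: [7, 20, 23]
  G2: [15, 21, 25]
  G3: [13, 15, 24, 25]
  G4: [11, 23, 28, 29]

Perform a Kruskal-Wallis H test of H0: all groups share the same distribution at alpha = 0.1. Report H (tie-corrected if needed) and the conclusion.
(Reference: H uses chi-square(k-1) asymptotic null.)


Step 1: Combine all N = 14 observations and assign midranks.
sorted (value, group, rank): (7,G1,1), (11,G4,2), (13,G3,3), (15,G2,4.5), (15,G3,4.5), (20,G1,6), (21,G2,7), (23,G1,8.5), (23,G4,8.5), (24,G3,10), (25,G2,11.5), (25,G3,11.5), (28,G4,13), (29,G4,14)
Step 2: Sum ranks within each group.
R_1 = 15.5 (n_1 = 3)
R_2 = 23 (n_2 = 3)
R_3 = 29 (n_3 = 4)
R_4 = 37.5 (n_4 = 4)
Step 3: H = 12/(N(N+1)) * sum(R_i^2/n_i) - 3(N+1)
     = 12/(14*15) * (15.5^2/3 + 23^2/3 + 29^2/4 + 37.5^2/4) - 3*15
     = 0.057143 * 818.229 - 45
     = 1.755952.
Step 4: Ties present; correction factor C = 1 - 18/(14^3 - 14) = 0.993407. Corrected H = 1.755952 / 0.993407 = 1.767607.
Step 5: Under H0, H ~ chi^2(3); p-value = 0.622009.
Step 6: alpha = 0.1. fail to reject H0.

H = 1.7676, df = 3, p = 0.622009, fail to reject H0.


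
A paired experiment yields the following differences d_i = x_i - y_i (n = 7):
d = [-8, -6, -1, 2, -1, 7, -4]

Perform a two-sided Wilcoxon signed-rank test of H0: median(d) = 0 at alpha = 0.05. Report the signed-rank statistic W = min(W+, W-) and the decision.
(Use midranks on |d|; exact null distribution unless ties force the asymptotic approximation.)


Step 1: Drop any zero differences (none here) and take |d_i|.
|d| = [8, 6, 1, 2, 1, 7, 4]
Step 2: Midrank |d_i| (ties get averaged ranks).
ranks: |8|->7, |6|->5, |1|->1.5, |2|->3, |1|->1.5, |7|->6, |4|->4
Step 3: Attach original signs; sum ranks with positive sign and with negative sign.
W+ = 3 + 6 = 9
W- = 7 + 5 + 1.5 + 1.5 + 4 = 19
(Check: W+ + W- = 28 should equal n(n+1)/2 = 28.)
Step 4: Test statistic W = min(W+, W-) = 9.
Step 5: Ties in |d|, so use the tie-corrected normal approximation.
        E[W] = n(n+1)/4 = 7*8/4 = 14.
        Tie groups: |d|=1 (t=2); sum(t^3 - t) = 6.
        Var[W] = n(n+1)(2n+1)/24 - sum(t^3-t)/48 = 840/24 - 6/48 = 34.875.
        z = (W - E[W]) / sqrt(Var[W]) = (9 - 14) / 5.9055 = -0.8467.
        Two-sided p = 2*Phi(z) = 0.397180.
Step 6: alpha = 0.05. fail to reject H0.

W+ = 9, W- = 19, W = min = 9, p = 0.397180, fail to reject H0.


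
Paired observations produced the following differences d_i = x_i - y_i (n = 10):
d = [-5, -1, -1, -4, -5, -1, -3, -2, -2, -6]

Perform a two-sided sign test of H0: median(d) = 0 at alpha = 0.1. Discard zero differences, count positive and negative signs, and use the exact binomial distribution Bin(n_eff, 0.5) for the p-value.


Step 1: Discard zero differences. Original n = 10; n_eff = number of nonzero differences = 10.
Nonzero differences (with sign): -5, -1, -1, -4, -5, -1, -3, -2, -2, -6
Step 2: Count signs: positive = 0, negative = 10.
Step 3: Under H0: P(positive) = 0.5, so the number of positives S ~ Bin(10, 0.5).
Step 4: Two-sided exact p-value = sum of Bin(10,0.5) probabilities at or below the observed probability = 0.001953.
Step 5: alpha = 0.1. reject H0.

n_eff = 10, pos = 0, neg = 10, p = 0.001953, reject H0.


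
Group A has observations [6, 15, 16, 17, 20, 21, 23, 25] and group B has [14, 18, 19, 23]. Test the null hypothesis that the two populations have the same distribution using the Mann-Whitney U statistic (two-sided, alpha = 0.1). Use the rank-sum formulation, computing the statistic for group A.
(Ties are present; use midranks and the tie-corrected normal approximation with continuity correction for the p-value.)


Step 1: Combine and sort all 12 observations; assign midranks.
sorted (value, group): (6,X), (14,Y), (15,X), (16,X), (17,X), (18,Y), (19,Y), (20,X), (21,X), (23,X), (23,Y), (25,X)
ranks: 6->1, 14->2, 15->3, 16->4, 17->5, 18->6, 19->7, 20->8, 21->9, 23->10.5, 23->10.5, 25->12
Step 2: Rank sum for X: R1 = 1 + 3 + 4 + 5 + 8 + 9 + 10.5 + 12 = 52.5.
Step 3: U_X = R1 - n1(n1+1)/2 = 52.5 - 8*9/2 = 52.5 - 36 = 16.5.
       U_Y = n1*n2 - U_X = 32 - 16.5 = 15.5.
Step 4: Ties are present, so use the tie-corrected normal approximation (with continuity correction) for the p-value.
Step 5: p-value = 1.000000; compare to alpha = 0.1. fail to reject H0.

U_X = 16.5, p = 1.000000, fail to reject H0 at alpha = 0.1.


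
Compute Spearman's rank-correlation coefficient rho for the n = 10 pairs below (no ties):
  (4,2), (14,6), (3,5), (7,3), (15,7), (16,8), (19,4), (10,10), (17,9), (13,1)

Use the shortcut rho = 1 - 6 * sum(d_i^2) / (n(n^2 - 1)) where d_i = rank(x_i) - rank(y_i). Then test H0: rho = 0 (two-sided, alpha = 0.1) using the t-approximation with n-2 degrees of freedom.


Step 1: Rank x and y separately (midranks; no ties here).
rank(x): 4->2, 14->6, 3->1, 7->3, 15->7, 16->8, 19->10, 10->4, 17->9, 13->5
rank(y): 2->2, 6->6, 5->5, 3->3, 7->7, 8->8, 4->4, 10->10, 9->9, 1->1
Step 2: d_i = R_x(i) - R_y(i); compute d_i^2.
  (2-2)^2=0, (6-6)^2=0, (1-5)^2=16, (3-3)^2=0, (7-7)^2=0, (8-8)^2=0, (10-4)^2=36, (4-10)^2=36, (9-9)^2=0, (5-1)^2=16
sum(d^2) = 104.
Step 3: rho = 1 - 6*104 / (10*(10^2 - 1)) = 1 - 624/990 = 0.369697.
Step 4: Under H0, t = rho * sqrt((n-2)/(1-rho^2)) = 1.1254 ~ t(8).
Step 5: Two-sided p-value from the t-distribution with 8 df = 0.293050.
Step 6: alpha = 0.1. fail to reject H0.

rho = 0.3697, p = 0.293050, fail to reject H0 at alpha = 0.1.


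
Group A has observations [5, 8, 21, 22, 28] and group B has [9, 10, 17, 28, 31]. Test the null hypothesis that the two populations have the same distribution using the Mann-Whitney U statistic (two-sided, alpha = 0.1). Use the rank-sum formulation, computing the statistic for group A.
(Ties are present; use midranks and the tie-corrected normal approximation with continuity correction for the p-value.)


Step 1: Combine and sort all 10 observations; assign midranks.
sorted (value, group): (5,X), (8,X), (9,Y), (10,Y), (17,Y), (21,X), (22,X), (28,X), (28,Y), (31,Y)
ranks: 5->1, 8->2, 9->3, 10->4, 17->5, 21->6, 22->7, 28->8.5, 28->8.5, 31->10
Step 2: Rank sum for X: R1 = 1 + 2 + 6 + 7 + 8.5 = 24.5.
Step 3: U_X = R1 - n1(n1+1)/2 = 24.5 - 5*6/2 = 24.5 - 15 = 9.5.
       U_Y = n1*n2 - U_X = 25 - 9.5 = 15.5.
Step 4: Ties are present, so use the tie-corrected normal approximation (with continuity correction) for the p-value.
Step 5: p-value = 0.600402; compare to alpha = 0.1. fail to reject H0.

U_X = 9.5, p = 0.600402, fail to reject H0 at alpha = 0.1.


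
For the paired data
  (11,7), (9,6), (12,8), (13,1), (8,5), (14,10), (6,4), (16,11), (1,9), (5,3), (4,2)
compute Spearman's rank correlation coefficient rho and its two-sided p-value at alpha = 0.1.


Step 1: Rank x and y separately (midranks; no ties here).
rank(x): 11->7, 9->6, 12->8, 13->9, 8->5, 14->10, 6->4, 16->11, 1->1, 5->3, 4->2
rank(y): 7->7, 6->6, 8->8, 1->1, 5->5, 10->10, 4->4, 11->11, 9->9, 3->3, 2->2
Step 2: d_i = R_x(i) - R_y(i); compute d_i^2.
  (7-7)^2=0, (6-6)^2=0, (8-8)^2=0, (9-1)^2=64, (5-5)^2=0, (10-10)^2=0, (4-4)^2=0, (11-11)^2=0, (1-9)^2=64, (3-3)^2=0, (2-2)^2=0
sum(d^2) = 128.
Step 3: rho = 1 - 6*128 / (11*(11^2 - 1)) = 1 - 768/1320 = 0.418182.
Step 4: Under H0, t = rho * sqrt((n-2)/(1-rho^2)) = 1.3811 ~ t(9).
Step 5: Two-sided p-value from the t-distribution with 9 df = 0.200570.
Step 6: alpha = 0.1. fail to reject H0.

rho = 0.4182, p = 0.200570, fail to reject H0 at alpha = 0.1.


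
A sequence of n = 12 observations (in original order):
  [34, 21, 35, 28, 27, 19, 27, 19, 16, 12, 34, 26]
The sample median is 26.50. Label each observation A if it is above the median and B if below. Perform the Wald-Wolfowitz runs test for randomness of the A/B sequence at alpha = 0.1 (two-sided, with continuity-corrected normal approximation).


Step 1: Compute median = 26.50; label A = above, B = below.
Labels in order: ABAAABABBBAB  (n_A = 6, n_B = 6)
Step 2: Count runs R = 8.
Step 3: Under H0 (random ordering), E[R] = 2*n_A*n_B/(n_A+n_B) + 1 = 2*6*6/12 + 1 = 7.0000.
        Var[R] = 2*n_A*n_B*(2*n_A*n_B - n_A - n_B) / ((n_A+n_B)^2 * (n_A+n_B-1)) = 4320/1584 = 2.7273.
        SD[R] = 1.6514.
Step 4: Continuity-corrected z = (R - 0.5 - E[R]) / SD[R] = (8 - 0.5 - 7.0000) / 1.6514 = 0.3028.
Step 5: Two-sided p-value via normal approximation = 2*(1 - Phi(|z|)) = 0.762069.
Step 6: alpha = 0.1. fail to reject H0.

R = 8, z = 0.3028, p = 0.762069, fail to reject H0.


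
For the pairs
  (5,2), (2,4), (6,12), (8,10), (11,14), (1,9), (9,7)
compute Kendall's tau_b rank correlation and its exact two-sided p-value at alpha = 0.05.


Step 1: Enumerate the 21 unordered pairs (i,j) with i<j and classify each by sign(x_j-x_i) * sign(y_j-y_i).
  (1,2):dx=-3,dy=+2->D; (1,3):dx=+1,dy=+10->C; (1,4):dx=+3,dy=+8->C; (1,5):dx=+6,dy=+12->C
  (1,6):dx=-4,dy=+7->D; (1,7):dx=+4,dy=+5->C; (2,3):dx=+4,dy=+8->C; (2,4):dx=+6,dy=+6->C
  (2,5):dx=+9,dy=+10->C; (2,6):dx=-1,dy=+5->D; (2,7):dx=+7,dy=+3->C; (3,4):dx=+2,dy=-2->D
  (3,5):dx=+5,dy=+2->C; (3,6):dx=-5,dy=-3->C; (3,7):dx=+3,dy=-5->D; (4,5):dx=+3,dy=+4->C
  (4,6):dx=-7,dy=-1->C; (4,7):dx=+1,dy=-3->D; (5,6):dx=-10,dy=-5->C; (5,7):dx=-2,dy=-7->C
  (6,7):dx=+8,dy=-2->D
Step 2: C = 14, D = 7, total pairs = 21.
Step 3: tau = (C - D)/(n(n-1)/2) = (14 - 7)/21 = 0.333333.
Step 4: Exact two-sided p-value (enumerate n! = 5040 permutations of y under H0): p = 0.381349.
Step 5: alpha = 0.05. fail to reject H0.

tau_b = 0.3333 (C=14, D=7), p = 0.381349, fail to reject H0.


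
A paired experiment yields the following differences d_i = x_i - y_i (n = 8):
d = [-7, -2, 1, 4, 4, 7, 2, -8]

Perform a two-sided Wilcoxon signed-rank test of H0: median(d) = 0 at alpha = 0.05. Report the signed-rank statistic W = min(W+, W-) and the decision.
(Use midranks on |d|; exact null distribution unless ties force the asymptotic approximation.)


Step 1: Drop any zero differences (none here) and take |d_i|.
|d| = [7, 2, 1, 4, 4, 7, 2, 8]
Step 2: Midrank |d_i| (ties get averaged ranks).
ranks: |7|->6.5, |2|->2.5, |1|->1, |4|->4.5, |4|->4.5, |7|->6.5, |2|->2.5, |8|->8
Step 3: Attach original signs; sum ranks with positive sign and with negative sign.
W+ = 1 + 4.5 + 4.5 + 6.5 + 2.5 = 19
W- = 6.5 + 2.5 + 8 = 17
(Check: W+ + W- = 36 should equal n(n+1)/2 = 36.)
Step 4: Test statistic W = min(W+, W-) = 17.
Step 5: Ties in |d|, so use the tie-corrected normal approximation.
        E[W] = n(n+1)/4 = 8*9/4 = 18.
        Tie groups: |d|=2 (t=2), |d|=4 (t=2), |d|=7 (t=2); sum(t^3 - t) = 18.
        Var[W] = n(n+1)(2n+1)/24 - sum(t^3-t)/48 = 1224/24 - 18/48 = 50.625.
        z = (W - E[W]) / sqrt(Var[W]) = (17 - 18) / 7.1151 = -0.1405.
        Two-sided p = 2*Phi(z) = 0.888229.
Step 6: alpha = 0.05. fail to reject H0.

W+ = 19, W- = 17, W = min = 17, p = 0.888229, fail to reject H0.


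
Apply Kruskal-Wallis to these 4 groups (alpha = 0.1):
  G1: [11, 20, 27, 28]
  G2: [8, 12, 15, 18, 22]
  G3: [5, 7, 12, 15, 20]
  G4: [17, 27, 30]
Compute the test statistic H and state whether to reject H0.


Step 1: Combine all N = 17 observations and assign midranks.
sorted (value, group, rank): (5,G3,1), (7,G3,2), (8,G2,3), (11,G1,4), (12,G2,5.5), (12,G3,5.5), (15,G2,7.5), (15,G3,7.5), (17,G4,9), (18,G2,10), (20,G1,11.5), (20,G3,11.5), (22,G2,13), (27,G1,14.5), (27,G4,14.5), (28,G1,16), (30,G4,17)
Step 2: Sum ranks within each group.
R_1 = 46 (n_1 = 4)
R_2 = 39 (n_2 = 5)
R_3 = 27.5 (n_3 = 5)
R_4 = 40.5 (n_4 = 3)
Step 3: H = 12/(N(N+1)) * sum(R_i^2/n_i) - 3(N+1)
     = 12/(17*18) * (46^2/4 + 39^2/5 + 27.5^2/5 + 40.5^2/3) - 3*18
     = 0.039216 * 1531.2 - 54
     = 6.047059.
Step 4: Ties present; correction factor C = 1 - 24/(17^3 - 17) = 0.995098. Corrected H = 6.047059 / 0.995098 = 6.076847.
Step 5: Under H0, H ~ chi^2(3); p-value = 0.107931.
Step 6: alpha = 0.1. fail to reject H0.

H = 6.0768, df = 3, p = 0.107931, fail to reject H0.


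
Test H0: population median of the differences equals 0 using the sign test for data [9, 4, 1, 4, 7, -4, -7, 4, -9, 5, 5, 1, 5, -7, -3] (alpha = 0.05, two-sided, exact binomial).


Step 1: Discard zero differences. Original n = 15; n_eff = number of nonzero differences = 15.
Nonzero differences (with sign): +9, +4, +1, +4, +7, -4, -7, +4, -9, +5, +5, +1, +5, -7, -3
Step 2: Count signs: positive = 10, negative = 5.
Step 3: Under H0: P(positive) = 0.5, so the number of positives S ~ Bin(15, 0.5).
Step 4: Two-sided exact p-value = sum of Bin(15,0.5) probabilities at or below the observed probability = 0.301758.
Step 5: alpha = 0.05. fail to reject H0.

n_eff = 15, pos = 10, neg = 5, p = 0.301758, fail to reject H0.


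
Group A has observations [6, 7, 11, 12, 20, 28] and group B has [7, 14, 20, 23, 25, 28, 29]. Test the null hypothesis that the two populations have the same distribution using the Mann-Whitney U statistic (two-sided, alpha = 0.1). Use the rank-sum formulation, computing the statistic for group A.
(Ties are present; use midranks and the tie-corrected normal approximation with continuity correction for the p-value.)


Step 1: Combine and sort all 13 observations; assign midranks.
sorted (value, group): (6,X), (7,X), (7,Y), (11,X), (12,X), (14,Y), (20,X), (20,Y), (23,Y), (25,Y), (28,X), (28,Y), (29,Y)
ranks: 6->1, 7->2.5, 7->2.5, 11->4, 12->5, 14->6, 20->7.5, 20->7.5, 23->9, 25->10, 28->11.5, 28->11.5, 29->13
Step 2: Rank sum for X: R1 = 1 + 2.5 + 4 + 5 + 7.5 + 11.5 = 31.5.
Step 3: U_X = R1 - n1(n1+1)/2 = 31.5 - 6*7/2 = 31.5 - 21 = 10.5.
       U_Y = n1*n2 - U_X = 42 - 10.5 = 31.5.
Step 4: Ties are present, so use the tie-corrected normal approximation (with continuity correction) for the p-value.
Step 5: p-value = 0.151431; compare to alpha = 0.1. fail to reject H0.

U_X = 10.5, p = 0.151431, fail to reject H0 at alpha = 0.1.


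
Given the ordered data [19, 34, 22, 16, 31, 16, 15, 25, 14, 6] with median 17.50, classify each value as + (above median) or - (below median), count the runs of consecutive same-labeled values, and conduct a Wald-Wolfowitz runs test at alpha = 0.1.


Step 1: Compute median = 17.50; label A = above, B = below.
Labels in order: AAABABBABB  (n_A = 5, n_B = 5)
Step 2: Count runs R = 6.
Step 3: Under H0 (random ordering), E[R] = 2*n_A*n_B/(n_A+n_B) + 1 = 2*5*5/10 + 1 = 6.0000.
        Var[R] = 2*n_A*n_B*(2*n_A*n_B - n_A - n_B) / ((n_A+n_B)^2 * (n_A+n_B-1)) = 2000/900 = 2.2222.
        SD[R] = 1.4907.
Step 4: R = E[R], so z = 0 with no continuity correction.
Step 5: Two-sided p-value via normal approximation = 2*(1 - Phi(|z|)) = 1.000000.
Step 6: alpha = 0.1. fail to reject H0.

R = 6, z = 0.0000, p = 1.000000, fail to reject H0.


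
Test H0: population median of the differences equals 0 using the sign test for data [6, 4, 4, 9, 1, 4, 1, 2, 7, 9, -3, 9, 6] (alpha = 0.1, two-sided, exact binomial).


Step 1: Discard zero differences. Original n = 13; n_eff = number of nonzero differences = 13.
Nonzero differences (with sign): +6, +4, +4, +9, +1, +4, +1, +2, +7, +9, -3, +9, +6
Step 2: Count signs: positive = 12, negative = 1.
Step 3: Under H0: P(positive) = 0.5, so the number of positives S ~ Bin(13, 0.5).
Step 4: Two-sided exact p-value = sum of Bin(13,0.5) probabilities at or below the observed probability = 0.003418.
Step 5: alpha = 0.1. reject H0.

n_eff = 13, pos = 12, neg = 1, p = 0.003418, reject H0.


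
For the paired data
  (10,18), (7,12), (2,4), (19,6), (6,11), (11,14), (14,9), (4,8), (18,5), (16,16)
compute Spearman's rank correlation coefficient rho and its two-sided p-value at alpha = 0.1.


Step 1: Rank x and y separately (midranks; no ties here).
rank(x): 10->5, 7->4, 2->1, 19->10, 6->3, 11->6, 14->7, 4->2, 18->9, 16->8
rank(y): 18->10, 12->7, 4->1, 6->3, 11->6, 14->8, 9->5, 8->4, 5->2, 16->9
Step 2: d_i = R_x(i) - R_y(i); compute d_i^2.
  (5-10)^2=25, (4-7)^2=9, (1-1)^2=0, (10-3)^2=49, (3-6)^2=9, (6-8)^2=4, (7-5)^2=4, (2-4)^2=4, (9-2)^2=49, (8-9)^2=1
sum(d^2) = 154.
Step 3: rho = 1 - 6*154 / (10*(10^2 - 1)) = 1 - 924/990 = 0.066667.
Step 4: Under H0, t = rho * sqrt((n-2)/(1-rho^2)) = 0.1890 ~ t(8).
Step 5: Two-sided p-value from the t-distribution with 8 df = 0.854813.
Step 6: alpha = 0.1. fail to reject H0.

rho = 0.0667, p = 0.854813, fail to reject H0 at alpha = 0.1.


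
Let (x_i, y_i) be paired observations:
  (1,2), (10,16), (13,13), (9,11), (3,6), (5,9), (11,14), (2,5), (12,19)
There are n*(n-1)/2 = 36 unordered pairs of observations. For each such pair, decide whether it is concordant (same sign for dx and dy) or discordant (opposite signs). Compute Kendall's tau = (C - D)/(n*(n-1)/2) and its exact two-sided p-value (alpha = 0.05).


Step 1: Enumerate the 36 unordered pairs (i,j) with i<j and classify each by sign(x_j-x_i) * sign(y_j-y_i).
  (1,2):dx=+9,dy=+14->C; (1,3):dx=+12,dy=+11->C; (1,4):dx=+8,dy=+9->C; (1,5):dx=+2,dy=+4->C
  (1,6):dx=+4,dy=+7->C; (1,7):dx=+10,dy=+12->C; (1,8):dx=+1,dy=+3->C; (1,9):dx=+11,dy=+17->C
  (2,3):dx=+3,dy=-3->D; (2,4):dx=-1,dy=-5->C; (2,5):dx=-7,dy=-10->C; (2,6):dx=-5,dy=-7->C
  (2,7):dx=+1,dy=-2->D; (2,8):dx=-8,dy=-11->C; (2,9):dx=+2,dy=+3->C; (3,4):dx=-4,dy=-2->C
  (3,5):dx=-10,dy=-7->C; (3,6):dx=-8,dy=-4->C; (3,7):dx=-2,dy=+1->D; (3,8):dx=-11,dy=-8->C
  (3,9):dx=-1,dy=+6->D; (4,5):dx=-6,dy=-5->C; (4,6):dx=-4,dy=-2->C; (4,7):dx=+2,dy=+3->C
  (4,8):dx=-7,dy=-6->C; (4,9):dx=+3,dy=+8->C; (5,6):dx=+2,dy=+3->C; (5,7):dx=+8,dy=+8->C
  (5,8):dx=-1,dy=-1->C; (5,9):dx=+9,dy=+13->C; (6,7):dx=+6,dy=+5->C; (6,8):dx=-3,dy=-4->C
  (6,9):dx=+7,dy=+10->C; (7,8):dx=-9,dy=-9->C; (7,9):dx=+1,dy=+5->C; (8,9):dx=+10,dy=+14->C
Step 2: C = 32, D = 4, total pairs = 36.
Step 3: tau = (C - D)/(n(n-1)/2) = (32 - 4)/36 = 0.777778.
Step 4: Exact two-sided p-value (enumerate n! = 362880 permutations of y under H0): p = 0.002425.
Step 5: alpha = 0.05. reject H0.

tau_b = 0.7778 (C=32, D=4), p = 0.002425, reject H0.


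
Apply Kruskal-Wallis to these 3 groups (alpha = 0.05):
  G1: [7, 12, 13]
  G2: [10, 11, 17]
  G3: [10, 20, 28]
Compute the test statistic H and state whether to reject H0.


Step 1: Combine all N = 9 observations and assign midranks.
sorted (value, group, rank): (7,G1,1), (10,G2,2.5), (10,G3,2.5), (11,G2,4), (12,G1,5), (13,G1,6), (17,G2,7), (20,G3,8), (28,G3,9)
Step 2: Sum ranks within each group.
R_1 = 12 (n_1 = 3)
R_2 = 13.5 (n_2 = 3)
R_3 = 19.5 (n_3 = 3)
Step 3: H = 12/(N(N+1)) * sum(R_i^2/n_i) - 3(N+1)
     = 12/(9*10) * (12^2/3 + 13.5^2/3 + 19.5^2/3) - 3*10
     = 0.133333 * 235.5 - 30
     = 1.400000.
Step 4: Ties present; correction factor C = 1 - 6/(9^3 - 9) = 0.991667. Corrected H = 1.400000 / 0.991667 = 1.411765.
Step 5: Under H0, H ~ chi^2(2); p-value = 0.493673.
Step 6: alpha = 0.05. fail to reject H0.

H = 1.4118, df = 2, p = 0.493673, fail to reject H0.


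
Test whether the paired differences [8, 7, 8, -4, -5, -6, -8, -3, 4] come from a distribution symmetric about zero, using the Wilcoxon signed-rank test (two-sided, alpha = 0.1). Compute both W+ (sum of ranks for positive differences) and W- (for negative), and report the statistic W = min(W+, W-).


Step 1: Drop any zero differences (none here) and take |d_i|.
|d| = [8, 7, 8, 4, 5, 6, 8, 3, 4]
Step 2: Midrank |d_i| (ties get averaged ranks).
ranks: |8|->8, |7|->6, |8|->8, |4|->2.5, |5|->4, |6|->5, |8|->8, |3|->1, |4|->2.5
Step 3: Attach original signs; sum ranks with positive sign and with negative sign.
W+ = 8 + 6 + 8 + 2.5 = 24.5
W- = 2.5 + 4 + 5 + 8 + 1 = 20.5
(Check: W+ + W- = 45 should equal n(n+1)/2 = 45.)
Step 4: Test statistic W = min(W+, W-) = 20.5.
Step 5: Ties in |d|, so use the tie-corrected normal approximation.
        E[W] = n(n+1)/4 = 9*10/4 = 22.5.
        Tie groups: |d|=4 (t=2), |d|=8 (t=3); sum(t^3 - t) = 30.
        Var[W] = n(n+1)(2n+1)/24 - sum(t^3-t)/48 = 1710/24 - 30/48 = 70.625.
        z = (W - E[W]) / sqrt(Var[W]) = (20.5 - 22.5) / 8.4039 = -0.2380.
        Two-sided p = 2*Phi(z) = 0.811892.
Step 6: alpha = 0.1. fail to reject H0.

W+ = 24.5, W- = 20.5, W = min = 20.5, p = 0.811892, fail to reject H0.


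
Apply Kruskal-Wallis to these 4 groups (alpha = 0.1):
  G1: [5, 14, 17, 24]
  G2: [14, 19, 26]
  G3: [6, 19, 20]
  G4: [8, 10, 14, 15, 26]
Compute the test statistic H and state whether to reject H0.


Step 1: Combine all N = 15 observations and assign midranks.
sorted (value, group, rank): (5,G1,1), (6,G3,2), (8,G4,3), (10,G4,4), (14,G1,6), (14,G2,6), (14,G4,6), (15,G4,8), (17,G1,9), (19,G2,10.5), (19,G3,10.5), (20,G3,12), (24,G1,13), (26,G2,14.5), (26,G4,14.5)
Step 2: Sum ranks within each group.
R_1 = 29 (n_1 = 4)
R_2 = 31 (n_2 = 3)
R_3 = 24.5 (n_3 = 3)
R_4 = 35.5 (n_4 = 5)
Step 3: H = 12/(N(N+1)) * sum(R_i^2/n_i) - 3(N+1)
     = 12/(15*16) * (29^2/4 + 31^2/3 + 24.5^2/3 + 35.5^2/5) - 3*16
     = 0.050000 * 982.717 - 48
     = 1.135833.
Step 4: Ties present; correction factor C = 1 - 36/(15^3 - 15) = 0.989286. Corrected H = 1.135833 / 0.989286 = 1.148135.
Step 5: Under H0, H ~ chi^2(3); p-value = 0.765469.
Step 6: alpha = 0.1. fail to reject H0.

H = 1.1481, df = 3, p = 0.765469, fail to reject H0.


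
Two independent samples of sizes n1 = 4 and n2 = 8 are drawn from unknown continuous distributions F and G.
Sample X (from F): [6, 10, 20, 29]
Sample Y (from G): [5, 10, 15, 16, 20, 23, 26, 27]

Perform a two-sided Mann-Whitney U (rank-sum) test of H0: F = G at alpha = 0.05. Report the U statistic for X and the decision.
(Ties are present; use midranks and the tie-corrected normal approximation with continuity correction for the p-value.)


Step 1: Combine and sort all 12 observations; assign midranks.
sorted (value, group): (5,Y), (6,X), (10,X), (10,Y), (15,Y), (16,Y), (20,X), (20,Y), (23,Y), (26,Y), (27,Y), (29,X)
ranks: 5->1, 6->2, 10->3.5, 10->3.5, 15->5, 16->6, 20->7.5, 20->7.5, 23->9, 26->10, 27->11, 29->12
Step 2: Rank sum for X: R1 = 2 + 3.5 + 7.5 + 12 = 25.
Step 3: U_X = R1 - n1(n1+1)/2 = 25 - 4*5/2 = 25 - 10 = 15.
       U_Y = n1*n2 - U_X = 32 - 15 = 17.
Step 4: Ties are present, so use the tie-corrected normal approximation (with continuity correction) for the p-value.
Step 5: p-value = 0.932087; compare to alpha = 0.05. fail to reject H0.

U_X = 15, p = 0.932087, fail to reject H0 at alpha = 0.05.


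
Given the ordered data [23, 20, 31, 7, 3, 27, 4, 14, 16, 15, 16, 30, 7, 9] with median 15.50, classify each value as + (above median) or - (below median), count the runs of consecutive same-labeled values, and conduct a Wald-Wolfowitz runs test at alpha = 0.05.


Step 1: Compute median = 15.50; label A = above, B = below.
Labels in order: AAABBABBABAABB  (n_A = 7, n_B = 7)
Step 2: Count runs R = 8.
Step 3: Under H0 (random ordering), E[R] = 2*n_A*n_B/(n_A+n_B) + 1 = 2*7*7/14 + 1 = 8.0000.
        Var[R] = 2*n_A*n_B*(2*n_A*n_B - n_A - n_B) / ((n_A+n_B)^2 * (n_A+n_B-1)) = 8232/2548 = 3.2308.
        SD[R] = 1.7974.
Step 4: R = E[R], so z = 0 with no continuity correction.
Step 5: Two-sided p-value via normal approximation = 2*(1 - Phi(|z|)) = 1.000000.
Step 6: alpha = 0.05. fail to reject H0.

R = 8, z = 0.0000, p = 1.000000, fail to reject H0.


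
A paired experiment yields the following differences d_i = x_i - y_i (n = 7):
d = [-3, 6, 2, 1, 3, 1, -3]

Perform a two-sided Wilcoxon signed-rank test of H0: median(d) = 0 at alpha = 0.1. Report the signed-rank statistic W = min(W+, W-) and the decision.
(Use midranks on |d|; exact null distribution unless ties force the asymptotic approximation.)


Step 1: Drop any zero differences (none here) and take |d_i|.
|d| = [3, 6, 2, 1, 3, 1, 3]
Step 2: Midrank |d_i| (ties get averaged ranks).
ranks: |3|->5, |6|->7, |2|->3, |1|->1.5, |3|->5, |1|->1.5, |3|->5
Step 3: Attach original signs; sum ranks with positive sign and with negative sign.
W+ = 7 + 3 + 1.5 + 5 + 1.5 = 18
W- = 5 + 5 = 10
(Check: W+ + W- = 28 should equal n(n+1)/2 = 28.)
Step 4: Test statistic W = min(W+, W-) = 10.
Step 5: Ties in |d|, so use the tie-corrected normal approximation.
        E[W] = n(n+1)/4 = 7*8/4 = 14.
        Tie groups: |d|=1 (t=2), |d|=3 (t=3); sum(t^3 - t) = 30.
        Var[W] = n(n+1)(2n+1)/24 - sum(t^3-t)/48 = 840/24 - 30/48 = 34.375.
        z = (W - E[W]) / sqrt(Var[W]) = (10 - 14) / 5.8630 = -0.6822.
        Two-sided p = 2*Phi(z) = 0.495086.
Step 6: alpha = 0.1. fail to reject H0.

W+ = 18, W- = 10, W = min = 10, p = 0.495086, fail to reject H0.


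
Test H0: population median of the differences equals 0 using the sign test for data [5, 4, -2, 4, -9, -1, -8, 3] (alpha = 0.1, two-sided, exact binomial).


Step 1: Discard zero differences. Original n = 8; n_eff = number of nonzero differences = 8.
Nonzero differences (with sign): +5, +4, -2, +4, -9, -1, -8, +3
Step 2: Count signs: positive = 4, negative = 4.
Step 3: Under H0: P(positive) = 0.5, so the number of positives S ~ Bin(8, 0.5).
Step 4: Two-sided exact p-value = sum of Bin(8,0.5) probabilities at or below the observed probability = 1.000000.
Step 5: alpha = 0.1. fail to reject H0.

n_eff = 8, pos = 4, neg = 4, p = 1.000000, fail to reject H0.


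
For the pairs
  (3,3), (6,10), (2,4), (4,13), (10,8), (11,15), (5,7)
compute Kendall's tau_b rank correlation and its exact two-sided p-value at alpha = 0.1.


Step 1: Enumerate the 21 unordered pairs (i,j) with i<j and classify each by sign(x_j-x_i) * sign(y_j-y_i).
  (1,2):dx=+3,dy=+7->C; (1,3):dx=-1,dy=+1->D; (1,4):dx=+1,dy=+10->C; (1,5):dx=+7,dy=+5->C
  (1,6):dx=+8,dy=+12->C; (1,7):dx=+2,dy=+4->C; (2,3):dx=-4,dy=-6->C; (2,4):dx=-2,dy=+3->D
  (2,5):dx=+4,dy=-2->D; (2,6):dx=+5,dy=+5->C; (2,7):dx=-1,dy=-3->C; (3,4):dx=+2,dy=+9->C
  (3,5):dx=+8,dy=+4->C; (3,6):dx=+9,dy=+11->C; (3,7):dx=+3,dy=+3->C; (4,5):dx=+6,dy=-5->D
  (4,6):dx=+7,dy=+2->C; (4,7):dx=+1,dy=-6->D; (5,6):dx=+1,dy=+7->C; (5,7):dx=-5,dy=-1->C
  (6,7):dx=-6,dy=-8->C
Step 2: C = 16, D = 5, total pairs = 21.
Step 3: tau = (C - D)/(n(n-1)/2) = (16 - 5)/21 = 0.523810.
Step 4: Exact two-sided p-value (enumerate n! = 5040 permutations of y under H0): p = 0.136111.
Step 5: alpha = 0.1. fail to reject H0.

tau_b = 0.5238 (C=16, D=5), p = 0.136111, fail to reject H0.


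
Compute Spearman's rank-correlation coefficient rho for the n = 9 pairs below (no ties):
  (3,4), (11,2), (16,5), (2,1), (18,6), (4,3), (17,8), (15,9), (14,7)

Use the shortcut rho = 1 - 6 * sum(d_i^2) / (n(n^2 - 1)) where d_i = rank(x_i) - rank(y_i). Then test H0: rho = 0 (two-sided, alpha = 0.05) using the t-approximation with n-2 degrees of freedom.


Step 1: Rank x and y separately (midranks; no ties here).
rank(x): 3->2, 11->4, 16->7, 2->1, 18->9, 4->3, 17->8, 15->6, 14->5
rank(y): 4->4, 2->2, 5->5, 1->1, 6->6, 3->3, 8->8, 9->9, 7->7
Step 2: d_i = R_x(i) - R_y(i); compute d_i^2.
  (2-4)^2=4, (4-2)^2=4, (7-5)^2=4, (1-1)^2=0, (9-6)^2=9, (3-3)^2=0, (8-8)^2=0, (6-9)^2=9, (5-7)^2=4
sum(d^2) = 34.
Step 3: rho = 1 - 6*34 / (9*(9^2 - 1)) = 1 - 204/720 = 0.716667.
Step 4: Under H0, t = rho * sqrt((n-2)/(1-rho^2)) = 2.7188 ~ t(7).
Step 5: Two-sided p-value from the t-distribution with 7 df = 0.029818.
Step 6: alpha = 0.05. reject H0.

rho = 0.7167, p = 0.029818, reject H0 at alpha = 0.05.


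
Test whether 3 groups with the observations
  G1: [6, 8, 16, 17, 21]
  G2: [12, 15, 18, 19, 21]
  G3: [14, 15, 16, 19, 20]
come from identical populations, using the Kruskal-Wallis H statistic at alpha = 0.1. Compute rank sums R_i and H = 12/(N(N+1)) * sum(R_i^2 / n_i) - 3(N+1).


Step 1: Combine all N = 15 observations and assign midranks.
sorted (value, group, rank): (6,G1,1), (8,G1,2), (12,G2,3), (14,G3,4), (15,G2,5.5), (15,G3,5.5), (16,G1,7.5), (16,G3,7.5), (17,G1,9), (18,G2,10), (19,G2,11.5), (19,G3,11.5), (20,G3,13), (21,G1,14.5), (21,G2,14.5)
Step 2: Sum ranks within each group.
R_1 = 34 (n_1 = 5)
R_2 = 44.5 (n_2 = 5)
R_3 = 41.5 (n_3 = 5)
Step 3: H = 12/(N(N+1)) * sum(R_i^2/n_i) - 3(N+1)
     = 12/(15*16) * (34^2/5 + 44.5^2/5 + 41.5^2/5) - 3*16
     = 0.050000 * 971.7 - 48
     = 0.585000.
Step 4: Ties present; correction factor C = 1 - 24/(15^3 - 15) = 0.992857. Corrected H = 0.585000 / 0.992857 = 0.589209.
Step 5: Under H0, H ~ chi^2(2); p-value = 0.744826.
Step 6: alpha = 0.1. fail to reject H0.

H = 0.5892, df = 2, p = 0.744826, fail to reject H0.


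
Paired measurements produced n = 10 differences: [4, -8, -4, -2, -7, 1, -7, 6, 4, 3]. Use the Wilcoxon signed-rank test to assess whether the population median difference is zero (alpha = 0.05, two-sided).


Step 1: Drop any zero differences (none here) and take |d_i|.
|d| = [4, 8, 4, 2, 7, 1, 7, 6, 4, 3]
Step 2: Midrank |d_i| (ties get averaged ranks).
ranks: |4|->5, |8|->10, |4|->5, |2|->2, |7|->8.5, |1|->1, |7|->8.5, |6|->7, |4|->5, |3|->3
Step 3: Attach original signs; sum ranks with positive sign and with negative sign.
W+ = 5 + 1 + 7 + 5 + 3 = 21
W- = 10 + 5 + 2 + 8.5 + 8.5 = 34
(Check: W+ + W- = 55 should equal n(n+1)/2 = 55.)
Step 4: Test statistic W = min(W+, W-) = 21.
Step 5: Ties in |d|, so use the tie-corrected normal approximation.
        E[W] = n(n+1)/4 = 10*11/4 = 27.5.
        Tie groups: |d|=4 (t=3), |d|=7 (t=2); sum(t^3 - t) = 30.
        Var[W] = n(n+1)(2n+1)/24 - sum(t^3-t)/48 = 2310/24 - 30/48 = 95.625.
        z = (W - E[W]) / sqrt(Var[W]) = (21 - 27.5) / 9.7788 = -0.6647.
        Two-sided p = 2*Phi(z) = 0.506240.
Step 6: alpha = 0.05. fail to reject H0.

W+ = 21, W- = 34, W = min = 21, p = 0.506240, fail to reject H0.


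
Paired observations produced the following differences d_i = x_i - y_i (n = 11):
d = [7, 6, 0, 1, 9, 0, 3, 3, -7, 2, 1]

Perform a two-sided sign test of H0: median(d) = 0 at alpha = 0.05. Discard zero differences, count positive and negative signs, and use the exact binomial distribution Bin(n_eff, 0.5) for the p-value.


Step 1: Discard zero differences. Original n = 11; n_eff = number of nonzero differences = 9.
Nonzero differences (with sign): +7, +6, +1, +9, +3, +3, -7, +2, +1
Step 2: Count signs: positive = 8, negative = 1.
Step 3: Under H0: P(positive) = 0.5, so the number of positives S ~ Bin(9, 0.5).
Step 4: Two-sided exact p-value = sum of Bin(9,0.5) probabilities at or below the observed probability = 0.039062.
Step 5: alpha = 0.05. reject H0.

n_eff = 9, pos = 8, neg = 1, p = 0.039062, reject H0.


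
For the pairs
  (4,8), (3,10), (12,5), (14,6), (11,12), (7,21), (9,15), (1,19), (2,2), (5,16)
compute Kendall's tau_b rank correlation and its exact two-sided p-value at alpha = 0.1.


Step 1: Enumerate the 45 unordered pairs (i,j) with i<j and classify each by sign(x_j-x_i) * sign(y_j-y_i).
  (1,2):dx=-1,dy=+2->D; (1,3):dx=+8,dy=-3->D; (1,4):dx=+10,dy=-2->D; (1,5):dx=+7,dy=+4->C
  (1,6):dx=+3,dy=+13->C; (1,7):dx=+5,dy=+7->C; (1,8):dx=-3,dy=+11->D; (1,9):dx=-2,dy=-6->C
  (1,10):dx=+1,dy=+8->C; (2,3):dx=+9,dy=-5->D; (2,4):dx=+11,dy=-4->D; (2,5):dx=+8,dy=+2->C
  (2,6):dx=+4,dy=+11->C; (2,7):dx=+6,dy=+5->C; (2,8):dx=-2,dy=+9->D; (2,9):dx=-1,dy=-8->C
  (2,10):dx=+2,dy=+6->C; (3,4):dx=+2,dy=+1->C; (3,5):dx=-1,dy=+7->D; (3,6):dx=-5,dy=+16->D
  (3,7):dx=-3,dy=+10->D; (3,8):dx=-11,dy=+14->D; (3,9):dx=-10,dy=-3->C; (3,10):dx=-7,dy=+11->D
  (4,5):dx=-3,dy=+6->D; (4,6):dx=-7,dy=+15->D; (4,7):dx=-5,dy=+9->D; (4,8):dx=-13,dy=+13->D
  (4,9):dx=-12,dy=-4->C; (4,10):dx=-9,dy=+10->D; (5,6):dx=-4,dy=+9->D; (5,7):dx=-2,dy=+3->D
  (5,8):dx=-10,dy=+7->D; (5,9):dx=-9,dy=-10->C; (5,10):dx=-6,dy=+4->D; (6,7):dx=+2,dy=-6->D
  (6,8):dx=-6,dy=-2->C; (6,9):dx=-5,dy=-19->C; (6,10):dx=-2,dy=-5->C; (7,8):dx=-8,dy=+4->D
  (7,9):dx=-7,dy=-13->C; (7,10):dx=-4,dy=+1->D; (8,9):dx=+1,dy=-17->D; (8,10):dx=+4,dy=-3->D
  (9,10):dx=+3,dy=+14->C
Step 2: C = 19, D = 26, total pairs = 45.
Step 3: tau = (C - D)/(n(n-1)/2) = (19 - 26)/45 = -0.155556.
Step 4: Exact two-sided p-value (enumerate n! = 3628800 permutations of y under H0): p = 0.600654.
Step 5: alpha = 0.1. fail to reject H0.

tau_b = -0.1556 (C=19, D=26), p = 0.600654, fail to reject H0.


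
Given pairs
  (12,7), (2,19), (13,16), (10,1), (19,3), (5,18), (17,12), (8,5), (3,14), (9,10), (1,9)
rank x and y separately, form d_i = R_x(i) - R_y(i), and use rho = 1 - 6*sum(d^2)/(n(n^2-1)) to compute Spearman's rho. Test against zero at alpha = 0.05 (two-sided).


Step 1: Rank x and y separately (midranks; no ties here).
rank(x): 12->8, 2->2, 13->9, 10->7, 19->11, 5->4, 17->10, 8->5, 3->3, 9->6, 1->1
rank(y): 7->4, 19->11, 16->9, 1->1, 3->2, 18->10, 12->7, 5->3, 14->8, 10->6, 9->5
Step 2: d_i = R_x(i) - R_y(i); compute d_i^2.
  (8-4)^2=16, (2-11)^2=81, (9-9)^2=0, (7-1)^2=36, (11-2)^2=81, (4-10)^2=36, (10-7)^2=9, (5-3)^2=4, (3-8)^2=25, (6-6)^2=0, (1-5)^2=16
sum(d^2) = 304.
Step 3: rho = 1 - 6*304 / (11*(11^2 - 1)) = 1 - 1824/1320 = -0.381818.
Step 4: Under H0, t = rho * sqrt((n-2)/(1-rho^2)) = -1.2394 ~ t(9).
Step 5: Two-sided p-value from the t-distribution with 9 df = 0.246560.
Step 6: alpha = 0.05. fail to reject H0.

rho = -0.3818, p = 0.246560, fail to reject H0 at alpha = 0.05.


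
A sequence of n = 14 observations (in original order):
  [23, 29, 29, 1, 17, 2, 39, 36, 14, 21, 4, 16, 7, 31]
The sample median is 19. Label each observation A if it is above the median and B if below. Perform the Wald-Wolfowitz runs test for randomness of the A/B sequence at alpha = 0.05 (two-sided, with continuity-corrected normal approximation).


Step 1: Compute median = 19; label A = above, B = below.
Labels in order: AAABBBAABABBBA  (n_A = 7, n_B = 7)
Step 2: Count runs R = 7.
Step 3: Under H0 (random ordering), E[R] = 2*n_A*n_B/(n_A+n_B) + 1 = 2*7*7/14 + 1 = 8.0000.
        Var[R] = 2*n_A*n_B*(2*n_A*n_B - n_A - n_B) / ((n_A+n_B)^2 * (n_A+n_B-1)) = 8232/2548 = 3.2308.
        SD[R] = 1.7974.
Step 4: Continuity-corrected z = (R + 0.5 - E[R]) / SD[R] = (7 + 0.5 - 8.0000) / 1.7974 = -0.2782.
Step 5: Two-sided p-value via normal approximation = 2*(1 - Phi(|z|)) = 0.780879.
Step 6: alpha = 0.05. fail to reject H0.

R = 7, z = -0.2782, p = 0.780879, fail to reject H0.


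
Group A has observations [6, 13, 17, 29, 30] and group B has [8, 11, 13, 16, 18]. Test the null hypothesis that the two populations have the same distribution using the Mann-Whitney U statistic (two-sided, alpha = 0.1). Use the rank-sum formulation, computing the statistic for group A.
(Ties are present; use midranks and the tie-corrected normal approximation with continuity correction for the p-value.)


Step 1: Combine and sort all 10 observations; assign midranks.
sorted (value, group): (6,X), (8,Y), (11,Y), (13,X), (13,Y), (16,Y), (17,X), (18,Y), (29,X), (30,X)
ranks: 6->1, 8->2, 11->3, 13->4.5, 13->4.5, 16->6, 17->7, 18->8, 29->9, 30->10
Step 2: Rank sum for X: R1 = 1 + 4.5 + 7 + 9 + 10 = 31.5.
Step 3: U_X = R1 - n1(n1+1)/2 = 31.5 - 5*6/2 = 31.5 - 15 = 16.5.
       U_Y = n1*n2 - U_X = 25 - 16.5 = 8.5.
Step 4: Ties are present, so use the tie-corrected normal approximation (with continuity correction) for the p-value.
Step 5: p-value = 0.463344; compare to alpha = 0.1. fail to reject H0.

U_X = 16.5, p = 0.463344, fail to reject H0 at alpha = 0.1.


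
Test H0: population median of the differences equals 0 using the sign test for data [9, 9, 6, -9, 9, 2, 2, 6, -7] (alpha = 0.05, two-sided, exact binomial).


Step 1: Discard zero differences. Original n = 9; n_eff = number of nonzero differences = 9.
Nonzero differences (with sign): +9, +9, +6, -9, +9, +2, +2, +6, -7
Step 2: Count signs: positive = 7, negative = 2.
Step 3: Under H0: P(positive) = 0.5, so the number of positives S ~ Bin(9, 0.5).
Step 4: Two-sided exact p-value = sum of Bin(9,0.5) probabilities at or below the observed probability = 0.179688.
Step 5: alpha = 0.05. fail to reject H0.

n_eff = 9, pos = 7, neg = 2, p = 0.179688, fail to reject H0.


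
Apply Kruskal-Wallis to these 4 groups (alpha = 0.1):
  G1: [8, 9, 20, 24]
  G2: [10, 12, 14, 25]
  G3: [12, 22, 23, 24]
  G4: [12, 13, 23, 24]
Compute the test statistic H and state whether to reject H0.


Step 1: Combine all N = 16 observations and assign midranks.
sorted (value, group, rank): (8,G1,1), (9,G1,2), (10,G2,3), (12,G2,5), (12,G3,5), (12,G4,5), (13,G4,7), (14,G2,8), (20,G1,9), (22,G3,10), (23,G3,11.5), (23,G4,11.5), (24,G1,14), (24,G3,14), (24,G4,14), (25,G2,16)
Step 2: Sum ranks within each group.
R_1 = 26 (n_1 = 4)
R_2 = 32 (n_2 = 4)
R_3 = 40.5 (n_3 = 4)
R_4 = 37.5 (n_4 = 4)
Step 3: H = 12/(N(N+1)) * sum(R_i^2/n_i) - 3(N+1)
     = 12/(16*17) * (26^2/4 + 32^2/4 + 40.5^2/4 + 37.5^2/4) - 3*17
     = 0.044118 * 1186.62 - 51
     = 1.351103.
Step 4: Ties present; correction factor C = 1 - 54/(16^3 - 16) = 0.986765. Corrected H = 1.351103 / 0.986765 = 1.369225.
Step 5: Under H0, H ~ chi^2(3); p-value = 0.712764.
Step 6: alpha = 0.1. fail to reject H0.

H = 1.3692, df = 3, p = 0.712764, fail to reject H0.
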